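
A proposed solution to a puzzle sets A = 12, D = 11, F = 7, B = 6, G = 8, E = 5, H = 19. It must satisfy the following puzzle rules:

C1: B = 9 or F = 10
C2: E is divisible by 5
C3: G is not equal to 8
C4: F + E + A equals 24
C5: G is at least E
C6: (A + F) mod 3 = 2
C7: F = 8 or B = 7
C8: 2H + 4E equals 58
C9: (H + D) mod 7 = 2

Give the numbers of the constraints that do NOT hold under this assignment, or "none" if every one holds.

C1: B = 6 ≠ 9 and F = 7 ≠ 10; both disjuncts false  FAIL
C2: 5 / 5 = 1, so 5 divides 5  OK
C3: G = 8, but 8 is required to differ  FAIL
C4: F + E + A = 7 + 5 + 12 = 24  OK
C5: G = 8, E = 5; 8 ≥ 5  OK
C6: A + F = 19; 19 mod 3 = 1, not 2  FAIL
C7: F = 7 ≠ 8 and B = 6 ≠ 7; both disjuncts false  FAIL
C8: 2H + 4E = 2(19) + 4(5) = 58  OK
C9: H + D = 30; 30 mod 7 = 2  OK

Violated: 1, 3, 6, and 7.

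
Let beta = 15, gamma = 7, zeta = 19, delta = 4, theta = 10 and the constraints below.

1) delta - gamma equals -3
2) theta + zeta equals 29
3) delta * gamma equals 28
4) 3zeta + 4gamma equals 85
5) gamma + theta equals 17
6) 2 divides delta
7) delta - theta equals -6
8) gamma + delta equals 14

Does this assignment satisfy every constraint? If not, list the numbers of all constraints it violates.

1) delta - gamma = 4 - 7 = -3 — holds.
2) theta + zeta = 10 + 19 = 29 — holds.
3) delta * gamma = 4 * 7 = 28 — holds.
4) 3zeta + 4gamma = 3(19) + 4(7) = 85 — holds.
5) gamma + theta = 7 + 10 = 17 — holds.
6) 4 / 2 = 2, so 2 divides 4 — holds.
7) delta - theta = 4 - 10 = -6 — holds.
8) gamma + delta = 7 + 4 = 11, not 14 — fails.

Constraint 8 does not hold.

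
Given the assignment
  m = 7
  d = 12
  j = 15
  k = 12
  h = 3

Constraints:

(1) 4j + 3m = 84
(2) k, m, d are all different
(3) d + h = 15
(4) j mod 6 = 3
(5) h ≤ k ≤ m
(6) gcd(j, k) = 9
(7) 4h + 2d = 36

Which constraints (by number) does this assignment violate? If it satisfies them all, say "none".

(1) 4j + 3m = 4(15) + 3(7) = 81, not 84 — violated.
(2) k = d = 12, not all different — violated.
(3) d + h = 12 + 3 = 15 — satisfied.
(4) 15 mod 6 = 3 — satisfied.
(5) values 3, 12, 7; k = 12 is not ≤ m = 7 — violated.
(6) gcd(15, 12) = 3, not 9 — violated.
(7) 4h + 2d = 4(3) + 2(12) = 36 — satisfied.

The assignment fails constraints 1, 2, 5, and 6.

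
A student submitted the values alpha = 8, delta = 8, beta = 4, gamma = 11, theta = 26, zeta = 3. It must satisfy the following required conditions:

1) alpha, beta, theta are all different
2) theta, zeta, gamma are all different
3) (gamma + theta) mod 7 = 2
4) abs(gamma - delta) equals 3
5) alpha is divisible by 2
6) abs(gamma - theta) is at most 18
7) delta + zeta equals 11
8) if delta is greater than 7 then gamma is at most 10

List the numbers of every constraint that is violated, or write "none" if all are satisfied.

No — constraint 8 is not satisfied.

1) values 8, 4, 26 are pairwise distinct  ✔
2) values 26, 3, 11 are pairwise distinct  ✔
3) gamma + theta = 37; 37 mod 7 = 2  ✔
4) abs(11 - 8) = 3  ✔
5) 8 / 2 = 4, so 2 divides 8  ✔
6) abs(11 - 26) = 15; 15 ≤ 18  ✔
7) delta + zeta = 8 + 3 = 11  ✔
8) delta = 8 > 7, so we need gamma ≤ 10; but gamma = 11 > 10  ✘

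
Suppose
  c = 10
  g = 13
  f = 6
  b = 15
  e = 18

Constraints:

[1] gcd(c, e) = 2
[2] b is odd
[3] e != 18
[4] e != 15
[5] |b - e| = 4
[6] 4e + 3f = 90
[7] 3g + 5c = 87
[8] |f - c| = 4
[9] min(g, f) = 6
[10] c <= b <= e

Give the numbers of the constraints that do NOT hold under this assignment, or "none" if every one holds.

[1] gcd(10, 18) = 2  yes
[2] b = 15 is odd  yes
[3] e = 18, but 18 is required to differ  no
[4] e = 18, and 18 ≠ 15  yes
[5] |15 - 18| = 3, not 4  no
[6] 4e + 3f = 4(18) + 3(6) = 90  yes
[7] 3g + 5c = 3(13) + 5(10) = 89, not 87  no
[8] |6 - 10| = 4  yes
[9] min(13, 6) = 6  yes
[10] values 10 <= 15 <= 18  yes

Constraints 3, 5, 7 are violated.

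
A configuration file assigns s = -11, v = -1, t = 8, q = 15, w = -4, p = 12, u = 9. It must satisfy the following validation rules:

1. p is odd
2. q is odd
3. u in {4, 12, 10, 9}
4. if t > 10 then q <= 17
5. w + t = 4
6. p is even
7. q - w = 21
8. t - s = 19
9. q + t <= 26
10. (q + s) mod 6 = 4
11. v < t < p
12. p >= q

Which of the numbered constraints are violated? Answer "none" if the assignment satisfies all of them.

Constraints 1, 7, and 12 are violated.

1. p = 12 is even  false
2. q = 15 is odd  true
3. u = 9 is in {4, 12, 10, 9}  true
4. t = 8, not > 10; antecedent false, conditional vacuously true  true
5. w + t = -4 + 8 = 4  true
6. p = 12 is even  true
7. q - w = 15 - (-4) = 19, not 21  false
8. t - s = 8 - (-11) = 19  true
9. q + t = 15 + 8 = 23; 23 ≤ 26  true
10. q + s = 4; 4 mod 6 = 4  true
11. values -1 < 8 < 12  true
12. p = 12, q = 15; 12 < 15 (want ≥)  false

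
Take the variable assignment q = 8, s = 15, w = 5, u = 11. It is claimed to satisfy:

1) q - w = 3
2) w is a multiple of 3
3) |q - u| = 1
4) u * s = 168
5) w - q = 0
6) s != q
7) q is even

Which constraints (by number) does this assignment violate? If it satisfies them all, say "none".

No — constraints 2, 3, 4, and 5 are not satisfied.

1) q - w = 8 - 5 = 3  true
2) 5 = 3*1 + 2, so 3 does not divide 5  false
3) |8 - 11| = 3, not 1  false
4) u * s = 11 * 15 = 165, not 168  false
5) w - q = 5 - 8 = -3, not 0  false
6) s = 15, q = 8; distinct  true
7) q = 8 is even  true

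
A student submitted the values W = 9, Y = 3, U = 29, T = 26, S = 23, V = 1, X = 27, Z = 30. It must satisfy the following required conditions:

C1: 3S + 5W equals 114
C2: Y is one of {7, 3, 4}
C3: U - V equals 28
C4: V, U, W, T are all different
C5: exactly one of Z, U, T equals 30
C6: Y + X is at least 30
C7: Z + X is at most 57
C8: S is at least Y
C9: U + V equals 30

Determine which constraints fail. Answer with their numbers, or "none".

C1: 3S + 5W = 3(23) + 5(9) = 114 — satisfied.
C2: Y = 3 is in {7, 3, 4} — satisfied.
C3: U - V = 29 - 1 = 28 — satisfied.
C4: values 1, 29, 9, 26 are pairwise distinct — satisfied.
C5: Z=30, U=29, T=26; 1 of them equals 30 — satisfied.
C6: Y + X = 3 + 27 = 30; 30 ≥ 30 — satisfied.
C7: Z + X = 30 + 27 = 57; 57 ≤ 57 — satisfied.
C8: S = 23, Y = 3; 23 ≥ 3 — satisfied.
C9: U + V = 29 + 1 = 30 — satisfied.

The assignment satisfies every constraint.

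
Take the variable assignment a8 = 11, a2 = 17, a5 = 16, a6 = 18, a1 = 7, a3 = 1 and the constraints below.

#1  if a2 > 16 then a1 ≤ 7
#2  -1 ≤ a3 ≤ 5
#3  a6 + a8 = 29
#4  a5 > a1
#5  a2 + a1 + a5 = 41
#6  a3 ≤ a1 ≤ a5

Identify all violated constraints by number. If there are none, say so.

#1 a2 = 17 > 16, so we need a1 ≤ 7; a1 = 7 ≤ 7 — holds.
#2 a3 = 1 lies in [-1, 5] — holds.
#3 a6 + a8 = 18 + 11 = 29 — holds.
#4 a5 = 16, a1 = 7; 16 > 7 — holds.
#5 a2 + a1 + a5 = 17 + 7 + 16 = 40, not 41 — does not hold.
#6 values 1 ≤ 7 ≤ 16 — holds.

No — constraint 5 is not satisfied.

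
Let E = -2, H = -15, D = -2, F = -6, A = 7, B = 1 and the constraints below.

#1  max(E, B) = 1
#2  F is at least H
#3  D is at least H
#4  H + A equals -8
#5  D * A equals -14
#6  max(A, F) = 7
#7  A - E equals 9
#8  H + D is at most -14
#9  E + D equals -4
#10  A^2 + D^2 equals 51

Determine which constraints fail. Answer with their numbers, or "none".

Violated: 10.

#1 max(-2, 1) = 1  true
#2 F = -6, H = -15; -6 ≥ -15  true
#3 D = -2, H = -15; -2 ≥ -15  true
#4 H + A = -15 + 7 = -8  true
#5 D * A = -2 * 7 = -14  true
#6 max(7, -6) = 7  true
#7 A - E = 7 - (-2) = 9  true
#8 H + D = -15 + (-2) = -17; -17 ≤ -14  true
#9 E + D = -2 + (-2) = -4  true
#10 A^2 + D^2 = 7^2 + (-2)^2 = 49 + 4 = 53, not 51  false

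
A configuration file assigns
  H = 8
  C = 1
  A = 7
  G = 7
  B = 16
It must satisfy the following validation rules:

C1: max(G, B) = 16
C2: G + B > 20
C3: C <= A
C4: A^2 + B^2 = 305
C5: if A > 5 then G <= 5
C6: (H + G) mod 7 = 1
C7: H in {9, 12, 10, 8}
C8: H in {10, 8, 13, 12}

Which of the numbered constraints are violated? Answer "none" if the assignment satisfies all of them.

C1: max(7, 16) = 16  holds
C2: G + B = 7 + 16 = 23; 23 > 20  holds
C3: C = 1, A = 7; 1 ≤ 7  holds
C4: A^2 + B^2 = 7^2 + 16^2 = 49 + 256 = 305  holds
C5: A = 7 > 5, so we need G ≤ 5; but G = 7 > 5  fails
C6: H + G = 15; 15 mod 7 = 1  holds
C7: H = 8 is in {9, 12, 10, 8}  holds
C8: H = 8 is in {10, 8, 13, 12}  holds

The assignment fails constraint 5.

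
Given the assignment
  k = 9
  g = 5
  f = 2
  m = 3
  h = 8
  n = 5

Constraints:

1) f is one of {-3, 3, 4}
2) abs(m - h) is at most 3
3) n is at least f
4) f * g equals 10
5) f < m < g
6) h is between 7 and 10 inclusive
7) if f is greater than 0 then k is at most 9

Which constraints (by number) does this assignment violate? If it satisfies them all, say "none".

The assignment fails constraints 1 and 2.

1) f = 2 is not in {-3, 3, 4} — violated.
2) abs(3 - 8) = 5; 5 > 3, exceeds bound 3 — violated.
3) n = 5, f = 2; 5 ≥ 2 — OK.
4) f * g = 2 * 5 = 10 — OK.
5) values 2 < 3 < 5 — OK.
6) h = 8 lies in [7, 10] — OK.
7) f = 2 > 0, so we need k ≤ 9; k = 9 ≤ 9 — OK.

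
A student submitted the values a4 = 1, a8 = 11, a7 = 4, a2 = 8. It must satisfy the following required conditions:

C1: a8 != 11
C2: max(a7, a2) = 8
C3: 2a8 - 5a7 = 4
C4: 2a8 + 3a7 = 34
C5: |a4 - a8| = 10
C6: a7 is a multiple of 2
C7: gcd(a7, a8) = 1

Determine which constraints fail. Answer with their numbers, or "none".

Constraints 1 and 3 are violated.

C1: a8 = 11, but 11 is required to differ  ✘
C2: max(4, 8) = 8  ✔
C3: 2a8 - 5a7 = 2(11) - 5(4) = 2, not 4  ✘
C4: 2a8 + 3a7 = 2(11) + 3(4) = 34  ✔
C5: |1 - 11| = 10  ✔
C6: 4 / 2 = 2, so 2 divides 4  ✔
C7: gcd(4, 11) = 1  ✔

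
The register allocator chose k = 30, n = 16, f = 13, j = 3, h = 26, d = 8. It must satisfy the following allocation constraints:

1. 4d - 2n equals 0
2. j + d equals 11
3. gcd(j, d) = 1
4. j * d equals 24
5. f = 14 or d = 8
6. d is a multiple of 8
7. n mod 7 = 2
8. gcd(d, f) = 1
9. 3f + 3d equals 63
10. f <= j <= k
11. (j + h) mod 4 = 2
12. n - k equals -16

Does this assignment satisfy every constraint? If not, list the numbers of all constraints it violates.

The assignment fails constraints 10, 11, and 12.

1. 4d - 2n = 4(8) - 2(16) = 0 — OK.
2. j + d = 3 + 8 = 11 — OK.
3. gcd(3, 8) = 1 — OK.
4. j * d = 3 * 8 = 24 — OK.
5. f = 13 ≠ 14, but d = 8 = 8 (second disjunct) — OK.
6. 8 / 8 = 1, so 8 divides 8 — OK.
7. 16 mod 7 = 2 — OK.
8. gcd(8, 13) = 1 — OK.
9. 3f + 3d = 3(13) + 3(8) = 63 — OK.
10. values 13, 3, 30; f = 13 is not <= j = 3 — violated.
11. j + h = 29; 29 mod 4 = 1, not 2 — violated.
12. n - k = 16 - 30 = -14, not -16 — violated.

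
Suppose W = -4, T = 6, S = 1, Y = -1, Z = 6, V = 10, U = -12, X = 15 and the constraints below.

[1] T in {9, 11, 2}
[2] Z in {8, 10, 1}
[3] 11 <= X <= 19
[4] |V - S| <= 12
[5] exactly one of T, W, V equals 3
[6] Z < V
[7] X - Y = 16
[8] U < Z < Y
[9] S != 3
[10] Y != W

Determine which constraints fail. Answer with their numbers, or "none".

[1] T = 6 is not in {9, 11, 2}  FAIL
[2] Z = 6 is not in {8, 10, 1}  FAIL
[3] X = 15 lies in [11, 19]  OK
[4] |10 - 1| = 9; 9 ≤ 12  OK
[5] T=6, W=-4, V=10; 0 of them equal 3, not exactly one  FAIL
[6] Z = 6, V = 10; 6 < 10  OK
[7] X - Y = 15 - (-1) = 16  OK
[8] values -12, 6, -1; Z = 6 is not < Y = -1  FAIL
[9] S = 1, and 1 ≠ 3  OK
[10] Y = -1, W = -4; distinct  OK

The assignment fails constraints 1, 2, 5, 8.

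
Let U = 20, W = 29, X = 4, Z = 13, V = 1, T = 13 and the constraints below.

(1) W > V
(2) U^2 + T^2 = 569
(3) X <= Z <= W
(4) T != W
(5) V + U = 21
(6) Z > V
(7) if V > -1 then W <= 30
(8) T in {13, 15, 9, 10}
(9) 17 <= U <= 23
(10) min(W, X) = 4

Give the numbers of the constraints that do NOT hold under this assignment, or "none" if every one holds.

Yes — all constraints hold.

(1) W = 29, V = 1; 29 > 1  holds
(2) U^2 + T^2 = 20^2 + 13^2 = 400 + 169 = 569  holds
(3) values 4 <= 13 <= 29  holds
(4) T = 13, W = 29; distinct  holds
(5) V + U = 1 + 20 = 21  holds
(6) Z = 13, V = 1; 13 > 1  holds
(7) V = 1 > -1, so we need W ≤ 30; W = 29 ≤ 30  holds
(8) T = 13 is in {13, 15, 9, 10}  holds
(9) U = 20 lies in [17, 23]  holds
(10) min(29, 4) = 4  holds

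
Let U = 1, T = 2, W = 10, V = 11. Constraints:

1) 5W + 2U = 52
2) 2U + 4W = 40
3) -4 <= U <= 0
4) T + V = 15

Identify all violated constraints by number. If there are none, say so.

The assignment fails constraints 2, 3, and 4.

1) 5W + 2U = 5(10) + 2(1) = 52 — holds.
2) 2U + 4W = 2(1) + 4(10) = 42, not 40 — fails.
3) U = 1 is outside [-4, 0] — fails.
4) T + V = 2 + 11 = 13, not 15 — fails.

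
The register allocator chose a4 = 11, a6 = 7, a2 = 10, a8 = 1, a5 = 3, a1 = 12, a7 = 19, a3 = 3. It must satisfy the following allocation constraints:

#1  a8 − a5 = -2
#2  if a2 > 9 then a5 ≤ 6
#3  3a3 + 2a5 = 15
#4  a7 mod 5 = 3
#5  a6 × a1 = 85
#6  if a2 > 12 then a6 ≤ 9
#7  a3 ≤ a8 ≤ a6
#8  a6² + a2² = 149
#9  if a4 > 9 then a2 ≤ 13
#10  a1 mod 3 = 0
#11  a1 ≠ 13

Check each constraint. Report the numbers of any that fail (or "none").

No — constraints 4, 5, 7 are not satisfied.

#1 a8 − a5 = 1 − 3 = -2  ✓
#2 a2 = 10 > 9, so we need a5 ≤ 6; a5 = 3 ≤ 6  ✓
#3 3a3 + 2a5 = 3(3) + 2(3) = 15  ✓
#4 19 mod 5 = 4, not 3  ✗
#5 a6 × a1 = 7 × 12 = 84, not 85  ✗
#6 a2 = 10, not > 12; antecedent false, conditional vacuously true  ✓
#7 values 3, 1, 7; a3 = 3 is not ≤ a8 = 1  ✗
#8 a6² + a2² = 7² + 10² = 49 + 100 = 149  ✓
#9 a4 = 11 > 9, so we need a2 ≤ 13; a2 = 10 ≤ 13  ✓
#10 12 mod 3 = 0  ✓
#11 a1 = 12, and 12 ≠ 13  ✓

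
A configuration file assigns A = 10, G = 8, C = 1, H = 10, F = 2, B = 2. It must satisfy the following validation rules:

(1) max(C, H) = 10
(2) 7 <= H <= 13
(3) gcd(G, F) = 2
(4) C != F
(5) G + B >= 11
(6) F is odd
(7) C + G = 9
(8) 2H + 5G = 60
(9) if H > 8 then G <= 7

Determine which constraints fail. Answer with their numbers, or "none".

Violated: 5, 6, 9.

(1) max(1, 10) = 10  true
(2) H = 10 lies in [7, 13]  true
(3) gcd(8, 2) = 2  true
(4) C = 1, F = 2; distinct  true
(5) G + B = 8 + 2 = 10; 10 < 11, bound 11 not met  false
(6) F = 2 is even  false
(7) C + G = 1 + 8 = 9  true
(8) 2H + 5G = 2(10) + 5(8) = 60  true
(9) H = 10 > 8, so we need G ≤ 7; but G = 8 > 7  false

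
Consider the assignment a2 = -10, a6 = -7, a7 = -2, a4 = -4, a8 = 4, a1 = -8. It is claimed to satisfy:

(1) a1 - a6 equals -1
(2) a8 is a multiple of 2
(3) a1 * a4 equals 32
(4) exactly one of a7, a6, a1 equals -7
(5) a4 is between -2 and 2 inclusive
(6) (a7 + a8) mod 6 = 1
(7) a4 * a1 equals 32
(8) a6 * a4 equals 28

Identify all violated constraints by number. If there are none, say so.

(1) a1 - a6 = -8 - (-7) = -1 — satisfied.
(2) 4 / 2 = 2, so 2 divides 4 — satisfied.
(3) a1 * a4 = -8 * (-4) = 32 — satisfied.
(4) a7=-2, a6=-7, a1=-8; 1 of them equals -7 — satisfied.
(5) a4 = -4 is outside [-2, 2] — violated.
(6) a7 + a8 = 2; 2 mod 6 = 2, not 1 — violated.
(7) a4 * a1 = -4 * (-8) = 32 — satisfied.
(8) a6 * a4 = -7 * (-4) = 28 — satisfied.

Constraints 5, 6 do not hold.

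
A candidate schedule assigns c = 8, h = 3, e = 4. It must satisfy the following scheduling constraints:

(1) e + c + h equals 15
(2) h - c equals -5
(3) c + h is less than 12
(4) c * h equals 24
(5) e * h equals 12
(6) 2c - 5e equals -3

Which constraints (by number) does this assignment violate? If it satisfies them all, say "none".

Violated: 6.

(1) e + c + h = 4 + 8 + 3 = 15 — OK.
(2) h - c = 3 - 8 = -5 — OK.
(3) c + h = 8 + 3 = 11; 11 < 12 — OK.
(4) c * h = 8 * 3 = 24 — OK.
(5) e * h = 4 * 3 = 12 — OK.
(6) 2c - 5e = 2(8) - 5(4) = -4, not -3 — violated.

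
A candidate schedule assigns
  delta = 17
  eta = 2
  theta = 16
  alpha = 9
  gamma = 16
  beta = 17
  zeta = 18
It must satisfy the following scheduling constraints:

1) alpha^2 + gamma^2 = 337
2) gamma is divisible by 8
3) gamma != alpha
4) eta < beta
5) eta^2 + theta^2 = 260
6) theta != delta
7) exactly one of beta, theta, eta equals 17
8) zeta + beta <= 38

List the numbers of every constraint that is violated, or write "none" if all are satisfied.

1) alpha^2 + gamma^2 = 9^2 + 16^2 = 81 + 256 = 337  holds
2) 16 / 8 = 2, so 8 divides 16  holds
3) gamma = 16, alpha = 9; distinct  holds
4) eta = 2, beta = 17; 2 < 17  holds
5) eta^2 + theta^2 = 2^2 + 16^2 = 4 + 256 = 260  holds
6) theta = 16, delta = 17; distinct  holds
7) beta=17, theta=16, eta=2; 1 of them equals 17  holds
8) zeta + beta = 18 + 17 = 35; 35 ≤ 38  holds

Yes — all constraints hold.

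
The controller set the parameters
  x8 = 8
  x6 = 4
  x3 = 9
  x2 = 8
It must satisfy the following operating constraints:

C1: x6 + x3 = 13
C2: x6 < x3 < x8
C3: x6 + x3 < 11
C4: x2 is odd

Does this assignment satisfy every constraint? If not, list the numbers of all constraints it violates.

C1: x6 + x3 = 4 + 9 = 13 — holds.
C2: values 4, 9, 8; x3 = 9 is not < x8 = 8 — does not hold.
C3: x6 + x3 = 4 + 9 = 13; 13 ≥ 11, bound 11 not met — does not hold.
C4: x2 = 8 is even — does not hold.

Violated: 2, 3, 4.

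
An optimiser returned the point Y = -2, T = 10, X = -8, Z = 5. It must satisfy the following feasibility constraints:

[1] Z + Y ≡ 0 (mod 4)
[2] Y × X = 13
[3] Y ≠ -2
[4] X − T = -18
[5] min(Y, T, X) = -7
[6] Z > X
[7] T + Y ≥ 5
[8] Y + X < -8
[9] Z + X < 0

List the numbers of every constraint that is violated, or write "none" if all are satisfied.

Constraints 1, 2, 3, and 5 are violated.

[1] Z + Y = 3; 3 mod 4 = 3, not 0 — does not hold.
[2] Y × X = -2 × (-8) = 16, not 13 — does not hold.
[3] Y = -2, but -2 is required to differ — does not hold.
[4] X − T = -8 − 10 = -18 — holds.
[5] min(-2, 10, -8) = -8, not -7 — does not hold.
[6] Z = 5, X = -8; 5 > -8 — holds.
[7] T + Y = 10 + (-2) = 8; 8 ≥ 5 — holds.
[8] Y + X = -2 + (-8) = -10; -10 < -8 — holds.
[9] Z + X = 5 + (-8) = -3; -3 < 0 — holds.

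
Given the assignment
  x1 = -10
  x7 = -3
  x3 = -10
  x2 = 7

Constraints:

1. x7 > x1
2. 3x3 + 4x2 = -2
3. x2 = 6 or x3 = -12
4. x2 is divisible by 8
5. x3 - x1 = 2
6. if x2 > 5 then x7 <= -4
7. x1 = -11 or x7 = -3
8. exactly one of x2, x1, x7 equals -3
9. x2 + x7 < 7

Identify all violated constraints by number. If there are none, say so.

1. x7 = -3, x1 = -10; -3 > -10  ✓
2. 3x3 + 4x2 = 3(-10) + 4(7) = -2  ✓
3. x2 = 7 ≠ 6 and x3 = -10 ≠ -12; both disjuncts false  ✗
4. 7 = 8*0 + 7, so 8 does not divide 7  ✗
5. x3 - x1 = -10 - (-10) = 0, not 2  ✗
6. x2 = 7 > 5, so we need x7 ≤ -4; but x7 = -3 > -4  ✗
7. x1 = -10 ≠ -11, but x7 = -3 = -3 (second disjunct)  ✓
8. x2=7, x1=-10, x7=-3; 1 of them equals -3  ✓
9. x2 + x7 = 7 + (-3) = 4; 4 < 7  ✓

Constraints 3, 4, 5, and 6 are violated.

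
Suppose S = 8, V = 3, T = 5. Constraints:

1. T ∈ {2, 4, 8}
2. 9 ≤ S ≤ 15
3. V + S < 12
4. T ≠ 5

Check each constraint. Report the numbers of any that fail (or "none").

Violated: 1, 2, 4.

1. T = 5 is not in {2, 4, 8} — fails.
2. S = 8 is outside [9, 15] — fails.
3. V + S = 3 + 8 = 11; 11 < 12 — holds.
4. T = 5, but 5 is required to differ — fails.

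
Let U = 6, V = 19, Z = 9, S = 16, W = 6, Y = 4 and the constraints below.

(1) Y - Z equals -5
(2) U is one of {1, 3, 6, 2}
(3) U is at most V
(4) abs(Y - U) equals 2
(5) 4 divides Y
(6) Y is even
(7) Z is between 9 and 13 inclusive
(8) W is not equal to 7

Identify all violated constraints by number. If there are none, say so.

Yes — all constraints hold.

(1) Y - Z = 4 - 9 = -5  ✔
(2) U = 6 is in {1, 3, 6, 2}  ✔
(3) U = 6, V = 19; 6 ≤ 19  ✔
(4) abs(4 - 6) = 2  ✔
(5) 4 / 4 = 1, so 4 divides 4  ✔
(6) Y = 4 is even  ✔
(7) Z = 9 lies in [9, 13]  ✔
(8) W = 6, and 6 ≠ 7  ✔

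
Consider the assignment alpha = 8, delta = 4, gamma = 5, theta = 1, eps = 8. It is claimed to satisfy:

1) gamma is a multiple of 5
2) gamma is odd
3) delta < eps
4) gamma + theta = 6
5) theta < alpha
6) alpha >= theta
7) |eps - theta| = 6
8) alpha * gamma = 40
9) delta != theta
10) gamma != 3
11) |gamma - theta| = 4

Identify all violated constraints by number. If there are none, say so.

1) 5 / 5 = 1, so 5 divides 5 — holds.
2) gamma = 5 is odd — holds.
3) delta = 4, eps = 8; 4 < 8 — holds.
4) gamma + theta = 5 + 1 = 6 — holds.
5) theta = 1, alpha = 8; 1 < 8 — holds.
6) alpha = 8, theta = 1; 8 ≥ 1 — holds.
7) |8 - 1| = 7, not 6 — does not hold.
8) alpha * gamma = 8 * 5 = 40 — holds.
9) delta = 4, theta = 1; distinct — holds.
10) gamma = 5, and 5 ≠ 3 — holds.
11) |5 - 1| = 4 — holds.

Constraint 7 does not hold.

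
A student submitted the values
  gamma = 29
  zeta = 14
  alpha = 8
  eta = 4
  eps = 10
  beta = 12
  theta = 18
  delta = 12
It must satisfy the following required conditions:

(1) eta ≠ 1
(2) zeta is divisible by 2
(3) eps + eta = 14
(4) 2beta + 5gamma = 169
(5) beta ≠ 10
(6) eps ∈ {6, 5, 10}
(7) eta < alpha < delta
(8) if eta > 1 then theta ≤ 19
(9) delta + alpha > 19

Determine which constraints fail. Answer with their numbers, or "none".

(1) eta = 4, and 4 ≠ 1  ✓
(2) 14 / 2 = 7, so 2 divides 14  ✓
(3) eps + eta = 10 + 4 = 14  ✓
(4) 2beta + 5gamma = 2(12) + 5(29) = 169  ✓
(5) beta = 12, and 12 ≠ 10  ✓
(6) eps = 10 is in {6, 5, 10}  ✓
(7) values 4 < 8 < 12  ✓
(8) eta = 4 > 1, so we need theta ≤ 19; theta = 18 ≤ 19  ✓
(9) delta + alpha = 12 + 8 = 20; 20 > 19  ✓

Yes — all constraints hold.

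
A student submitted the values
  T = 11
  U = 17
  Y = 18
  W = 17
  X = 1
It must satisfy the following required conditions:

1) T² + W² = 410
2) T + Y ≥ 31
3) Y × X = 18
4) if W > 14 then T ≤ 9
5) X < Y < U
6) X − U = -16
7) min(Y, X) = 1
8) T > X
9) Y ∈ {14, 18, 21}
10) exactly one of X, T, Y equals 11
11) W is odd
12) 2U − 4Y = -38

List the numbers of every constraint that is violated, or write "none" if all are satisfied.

Constraints 2, 4, 5 are violated.

1) T² + W² = 11² + 17² = 121 + 289 = 410 — satisfied.
2) T + Y = 11 + 18 = 29; 29 < 31, bound 31 not met — violated.
3) Y × X = 18 × 1 = 18 — satisfied.
4) W = 17 > 14, so we need T ≤ 9; but T = 11 > 9 — violated.
5) values 1, 18, 17; Y = 18 is not < U = 17 — violated.
6) X − U = 1 − 17 = -16 — satisfied.
7) min(18, 1) = 1 — satisfied.
8) T = 11, X = 1; 11 > 1 — satisfied.
9) Y = 18 is in {14, 18, 21} — satisfied.
10) X=1, T=11, Y=18; 1 of them equals 11 — satisfied.
11) W = 17 is odd — satisfied.
12) 2U − 4Y = 2(17) − 4(18) = -38 — satisfied.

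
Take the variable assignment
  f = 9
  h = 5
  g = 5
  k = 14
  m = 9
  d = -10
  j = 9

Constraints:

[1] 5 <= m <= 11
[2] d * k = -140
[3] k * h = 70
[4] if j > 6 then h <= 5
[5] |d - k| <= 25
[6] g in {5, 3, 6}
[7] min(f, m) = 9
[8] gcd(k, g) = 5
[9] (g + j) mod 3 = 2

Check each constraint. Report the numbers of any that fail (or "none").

The assignment fails constraint 8.

[1] m = 9 lies in [5, 11] — holds.
[2] d * k = -10 * 14 = -140 — holds.
[3] k * h = 14 * 5 = 70 — holds.
[4] j = 9 > 6, so we need h ≤ 5; h = 5 ≤ 5 — holds.
[5] |-10 - 14| = 24; 24 ≤ 25 — holds.
[6] g = 5 is in {5, 3, 6} — holds.
[7] min(9, 9) = 9 — holds.
[8] gcd(14, 5) = 1, not 5 — fails.
[9] g + j = 14; 14 mod 3 = 2 — holds.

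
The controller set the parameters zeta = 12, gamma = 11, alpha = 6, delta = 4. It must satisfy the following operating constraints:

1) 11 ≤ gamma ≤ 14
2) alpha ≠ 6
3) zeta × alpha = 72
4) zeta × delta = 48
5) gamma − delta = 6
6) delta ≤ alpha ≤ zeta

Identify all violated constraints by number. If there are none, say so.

1) gamma = 11 lies in [11, 14]  holds
2) alpha = 6, but 6 is required to differ  fails
3) zeta × alpha = 12 × 6 = 72  holds
4) zeta × delta = 12 × 4 = 48  holds
5) gamma − delta = 11 − 4 = 7, not 6  fails
6) values 4 ≤ 6 ≤ 12  holds

Constraints 2, 5 do not hold.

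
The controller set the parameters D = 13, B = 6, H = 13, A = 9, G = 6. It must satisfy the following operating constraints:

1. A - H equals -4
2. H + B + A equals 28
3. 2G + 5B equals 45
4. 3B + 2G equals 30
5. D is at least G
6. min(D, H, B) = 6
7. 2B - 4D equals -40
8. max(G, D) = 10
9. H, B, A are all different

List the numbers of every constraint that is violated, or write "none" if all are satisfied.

The assignment fails constraints 3 and 8.

1. A - H = 9 - 13 = -4 — holds.
2. H + B + A = 13 + 6 + 9 = 28 — holds.
3. 2G + 5B = 2(6) + 5(6) = 42, not 45 — fails.
4. 3B + 2G = 3(6) + 2(6) = 30 — holds.
5. D = 13, G = 6; 13 ≥ 6 — holds.
6. min(13, 13, 6) = 6 — holds.
7. 2B - 4D = 2(6) - 4(13) = -40 — holds.
8. max(6, 13) = 13, not 10 — fails.
9. values 13, 6, 9 are pairwise distinct — holds.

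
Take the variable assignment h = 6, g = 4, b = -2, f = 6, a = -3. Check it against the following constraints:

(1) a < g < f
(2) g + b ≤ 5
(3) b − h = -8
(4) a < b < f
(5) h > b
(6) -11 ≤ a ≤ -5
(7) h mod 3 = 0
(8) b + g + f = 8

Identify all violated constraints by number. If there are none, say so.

Violated: 6.

(1) values -3 < 4 < 6 — satisfied.
(2) g + b = 4 + (-2) = 2; 2 ≤ 5 — satisfied.
(3) b − h = -2 − 6 = -8 — satisfied.
(4) values -3 < -2 < 6 — satisfied.
(5) h = 6, b = -2; 6 > -2 — satisfied.
(6) a = -3 is outside [-11, -5] — violated.
(7) 6 mod 3 = 0 — satisfied.
(8) b + g + f = -2 + 4 + 6 = 8 — satisfied.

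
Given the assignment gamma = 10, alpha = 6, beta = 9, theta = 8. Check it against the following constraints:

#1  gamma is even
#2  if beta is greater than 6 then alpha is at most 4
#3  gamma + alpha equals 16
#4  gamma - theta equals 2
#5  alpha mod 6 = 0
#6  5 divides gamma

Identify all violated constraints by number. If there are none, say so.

#1 gamma = 10 is even  OK
#2 beta = 9 > 6, so we need alpha ≤ 4; but alpha = 6 > 4  FAIL
#3 gamma + alpha = 10 + 6 = 16  OK
#4 gamma - theta = 10 - 8 = 2  OK
#5 6 mod 6 = 0  OK
#6 10 / 5 = 2, so 5 divides 10  OK

Violated: 2.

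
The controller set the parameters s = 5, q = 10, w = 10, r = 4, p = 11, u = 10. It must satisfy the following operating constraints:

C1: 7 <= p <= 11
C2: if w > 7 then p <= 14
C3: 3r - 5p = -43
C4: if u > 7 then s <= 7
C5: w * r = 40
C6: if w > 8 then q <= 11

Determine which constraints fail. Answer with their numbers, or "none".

C1: p = 11 lies in [7, 11] — OK.
C2: w = 10 > 7, so we need p ≤ 14; p = 11 ≤ 14 — OK.
C3: 3r - 5p = 3(4) - 5(11) = -43 — OK.
C4: u = 10 > 7, so we need s ≤ 7; s = 5 ≤ 7 — OK.
C5: w * r = 10 * 4 = 40 — OK.
C6: w = 10 > 8, so we need q ≤ 11; q = 10 ≤ 11 — OK.

None — every constraint holds.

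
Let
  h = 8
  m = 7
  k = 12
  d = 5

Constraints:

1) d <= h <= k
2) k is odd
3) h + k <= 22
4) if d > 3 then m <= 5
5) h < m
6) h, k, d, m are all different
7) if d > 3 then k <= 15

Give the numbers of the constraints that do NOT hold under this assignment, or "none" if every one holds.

1) values 5 <= 8 <= 12  yes
2) k = 12 is even  no
3) h + k = 8 + 12 = 20; 20 ≤ 22  yes
4) d = 5 > 3, so we need m ≤ 5; but m = 7 > 5  no
5) h = 8, m = 7; 8 ≥ 7 (want <)  no
6) values 8, 12, 5, 7 are pairwise distinct  yes
7) d = 5 > 3, so we need k ≤ 15; k = 12 ≤ 15  yes

Constraints 2, 4, 5 are violated.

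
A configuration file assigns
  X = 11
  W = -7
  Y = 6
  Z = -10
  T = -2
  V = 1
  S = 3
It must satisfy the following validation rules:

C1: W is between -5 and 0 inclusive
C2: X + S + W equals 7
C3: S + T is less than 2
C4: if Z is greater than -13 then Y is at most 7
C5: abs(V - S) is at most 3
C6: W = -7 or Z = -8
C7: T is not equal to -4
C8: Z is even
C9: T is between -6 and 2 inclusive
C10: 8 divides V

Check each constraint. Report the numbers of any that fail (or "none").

Violated: 1 and 10.

C1: W = -7 is outside [-5, 0] — fails.
C2: X + S + W = 11 + 3 + (-7) = 7 — holds.
C3: S + T = 3 + (-2) = 1; 1 < 2 — holds.
C4: Z = -10 > -13, so we need Y ≤ 7; Y = 6 ≤ 7 — holds.
C5: abs(1 - 3) = 2; 2 ≤ 3 — holds.
C6: W = -7 = -7 (first disjunct) — holds.
C7: T = -2, and -2 ≠ -4 — holds.
C8: Z = -10 is even — holds.
C9: T = -2 lies in [-6, 2] — holds.
C10: 1 = 8*0 + 1, so 8 does not divide 1 — fails.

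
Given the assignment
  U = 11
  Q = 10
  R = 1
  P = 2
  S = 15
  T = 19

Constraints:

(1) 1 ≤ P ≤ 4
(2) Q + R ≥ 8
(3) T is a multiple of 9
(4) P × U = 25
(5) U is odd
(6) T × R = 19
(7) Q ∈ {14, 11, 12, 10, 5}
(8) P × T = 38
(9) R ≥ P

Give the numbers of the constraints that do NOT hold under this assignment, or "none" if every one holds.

(1) P = 2 lies in [1, 4] — satisfied.
(2) Q + R = 10 + 1 = 11; 11 ≥ 8 — satisfied.
(3) 19 = 9×2 + 1, so 9 does not divide 19 — violated.
(4) P × U = 2 × 11 = 22, not 25 — violated.
(5) U = 11 is odd — satisfied.
(6) T × R = 19 × 1 = 19 — satisfied.
(7) Q = 10 is in {14, 11, 12, 10, 5} — satisfied.
(8) P × T = 2 × 19 = 38 — satisfied.
(9) R = 1, P = 2; 1 < 2 (want ≥) — violated.

The assignment fails constraints 3, 4, 9.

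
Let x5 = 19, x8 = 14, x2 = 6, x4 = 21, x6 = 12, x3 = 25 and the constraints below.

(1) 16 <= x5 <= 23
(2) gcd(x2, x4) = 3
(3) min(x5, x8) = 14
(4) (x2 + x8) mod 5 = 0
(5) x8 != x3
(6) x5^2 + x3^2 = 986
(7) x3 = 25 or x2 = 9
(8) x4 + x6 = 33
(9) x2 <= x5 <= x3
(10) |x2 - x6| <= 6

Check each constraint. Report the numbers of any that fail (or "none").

(1) x5 = 19 lies in [16, 23] — holds.
(2) gcd(6, 21) = 3 — holds.
(3) min(19, 14) = 14 — holds.
(4) x2 + x8 = 20; 20 mod 5 = 0 — holds.
(5) x8 = 14, x3 = 25; distinct — holds.
(6) x5^2 + x3^2 = 19^2 + 25^2 = 361 + 625 = 986 — holds.
(7) x3 = 25 = 25 (first disjunct) — holds.
(8) x4 + x6 = 21 + 12 = 33 — holds.
(9) values 6 <= 19 <= 25 — holds.
(10) |6 - 12| = 6; 6 ≤ 6 — holds.

No violations.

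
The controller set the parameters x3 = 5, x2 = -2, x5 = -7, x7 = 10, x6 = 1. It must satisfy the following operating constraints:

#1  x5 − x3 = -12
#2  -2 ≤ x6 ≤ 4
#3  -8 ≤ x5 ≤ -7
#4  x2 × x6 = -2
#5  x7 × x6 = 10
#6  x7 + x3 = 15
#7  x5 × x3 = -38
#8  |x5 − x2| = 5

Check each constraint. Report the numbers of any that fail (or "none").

#1 x5 − x3 = -7 − 5 = -12 — satisfied.
#2 x6 = 1 lies in [-2, 4] — satisfied.
#3 x5 = -7 lies in [-8, -7] — satisfied.
#4 x2 × x6 = -2 × 1 = -2 — satisfied.
#5 x7 × x6 = 10 × 1 = 10 — satisfied.
#6 x7 + x3 = 10 + 5 = 15 — satisfied.
#7 x5 × x3 = -7 × 5 = -35, not -38 — violated.
#8 |-7 − (-2)| = 5 — satisfied.

The assignment fails constraint 7.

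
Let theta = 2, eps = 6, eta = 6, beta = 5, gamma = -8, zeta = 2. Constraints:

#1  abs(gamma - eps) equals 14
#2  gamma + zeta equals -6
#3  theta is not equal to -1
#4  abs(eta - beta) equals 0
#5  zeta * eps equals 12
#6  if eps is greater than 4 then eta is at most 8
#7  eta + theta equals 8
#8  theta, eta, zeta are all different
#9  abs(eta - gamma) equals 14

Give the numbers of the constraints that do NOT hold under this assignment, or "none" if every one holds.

Violated: 4 and 8.

#1 abs(-8 - 6) = 14  ✓
#2 gamma + zeta = -8 + 2 = -6  ✓
#3 theta = 2, and 2 ≠ -1  ✓
#4 abs(6 - 5) = 1, not 0  ✗
#5 zeta * eps = 2 * 6 = 12  ✓
#6 eps = 6 > 4, so we need eta ≤ 8; eta = 6 ≤ 8  ✓
#7 eta + theta = 6 + 2 = 8  ✓
#8 theta = zeta = 2, not all different  ✗
#9 abs(6 - (-8)) = 14  ✓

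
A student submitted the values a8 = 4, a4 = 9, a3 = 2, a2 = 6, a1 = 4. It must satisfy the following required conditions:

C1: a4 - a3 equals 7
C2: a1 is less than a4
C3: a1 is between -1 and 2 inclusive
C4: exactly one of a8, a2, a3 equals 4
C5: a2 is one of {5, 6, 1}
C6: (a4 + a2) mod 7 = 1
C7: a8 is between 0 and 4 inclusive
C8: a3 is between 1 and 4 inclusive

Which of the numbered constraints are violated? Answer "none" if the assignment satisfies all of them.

C1: a4 - a3 = 9 - 2 = 7  true
C2: a1 = 4, a4 = 9; 4 < 9  true
C3: a1 = 4 is outside [-1, 2]  false
C4: a8=4, a2=6, a3=2; 1 of them equals 4  true
C5: a2 = 6 is in {5, 6, 1}  true
C6: a4 + a2 = 15; 15 mod 7 = 1  true
C7: a8 = 4 lies in [0, 4]  true
C8: a3 = 2 lies in [1, 4]  true

Violated: 3.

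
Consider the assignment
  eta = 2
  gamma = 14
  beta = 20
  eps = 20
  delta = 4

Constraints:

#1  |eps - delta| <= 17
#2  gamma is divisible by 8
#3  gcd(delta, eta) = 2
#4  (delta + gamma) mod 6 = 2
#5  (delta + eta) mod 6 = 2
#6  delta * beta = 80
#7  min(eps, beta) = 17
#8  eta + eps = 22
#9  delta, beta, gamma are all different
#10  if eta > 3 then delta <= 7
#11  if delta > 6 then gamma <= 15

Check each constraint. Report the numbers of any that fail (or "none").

Violated: 2, 4, 5, and 7.

#1 |20 - 4| = 16; 16 ≤ 17 — holds.
#2 14 = 8*1 + 6, so 8 does not divide 14 — does not hold.
#3 gcd(4, 2) = 2 — holds.
#4 delta + gamma = 18; 18 mod 6 = 0, not 2 — does not hold.
#5 delta + eta = 6; 6 mod 6 = 0, not 2 — does not hold.
#6 delta * beta = 4 * 20 = 80 — holds.
#7 min(20, 20) = 20, not 17 — does not hold.
#8 eta + eps = 2 + 20 = 22 — holds.
#9 values 4, 20, 14 are pairwise distinct — holds.
#10 eta = 2, not > 3; antecedent false, conditional vacuously true — holds.
#11 delta = 4, not > 6; antecedent false, conditional vacuously true — holds.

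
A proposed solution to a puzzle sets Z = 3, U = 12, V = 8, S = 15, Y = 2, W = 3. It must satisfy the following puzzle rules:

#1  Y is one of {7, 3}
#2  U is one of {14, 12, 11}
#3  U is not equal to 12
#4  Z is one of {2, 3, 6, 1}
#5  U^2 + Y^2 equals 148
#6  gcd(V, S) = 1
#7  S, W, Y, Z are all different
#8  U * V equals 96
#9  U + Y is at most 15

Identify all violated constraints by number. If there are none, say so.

No — constraints 1, 3, and 7 are not satisfied.

#1 Y = 2 is not in {7, 3} — violated.
#2 U = 12 is in {14, 12, 11} — OK.
#3 U = 12, but 12 is required to differ — violated.
#4 Z = 3 is in {2, 3, 6, 1} — OK.
#5 U^2 + Y^2 = 12^2 + 2^2 = 144 + 4 = 148 — OK.
#6 gcd(8, 15) = 1 — OK.
#7 W = Z = 3, not all different — violated.
#8 U * V = 12 * 8 = 96 — OK.
#9 U + Y = 12 + 2 = 14; 14 ≤ 15 — OK.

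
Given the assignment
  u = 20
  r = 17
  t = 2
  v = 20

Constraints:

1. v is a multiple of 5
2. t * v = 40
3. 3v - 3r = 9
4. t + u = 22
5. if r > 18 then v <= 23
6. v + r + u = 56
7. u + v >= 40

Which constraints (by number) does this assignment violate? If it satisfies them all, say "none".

The assignment fails constraint 6.

1. 20 / 5 = 4, so 5 divides 20 — satisfied.
2. t * v = 2 * 20 = 40 — satisfied.
3. 3v - 3r = 3(20) - 3(17) = 9 — satisfied.
4. t + u = 2 + 20 = 22 — satisfied.
5. r = 17, not > 18; antecedent false, conditional vacuously true — satisfied.
6. v + r + u = 20 + 17 + 20 = 57, not 56 — violated.
7. u + v = 20 + 20 = 40; 40 ≥ 40 — satisfied.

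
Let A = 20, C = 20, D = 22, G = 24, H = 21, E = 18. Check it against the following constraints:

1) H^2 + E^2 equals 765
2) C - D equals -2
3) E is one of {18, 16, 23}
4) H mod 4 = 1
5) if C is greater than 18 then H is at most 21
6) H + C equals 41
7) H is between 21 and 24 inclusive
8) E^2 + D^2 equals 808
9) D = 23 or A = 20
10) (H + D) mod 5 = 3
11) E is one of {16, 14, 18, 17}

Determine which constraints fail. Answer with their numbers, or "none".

1) H^2 + E^2 = 21^2 + 18^2 = 441 + 324 = 765  ✓
2) C - D = 20 - 22 = -2  ✓
3) E = 18 is in {18, 16, 23}  ✓
4) 21 mod 4 = 1  ✓
5) C = 20 > 18, so we need H ≤ 21; H = 21 ≤ 21  ✓
6) H + C = 21 + 20 = 41  ✓
7) H = 21 lies in [21, 24]  ✓
8) E^2 + D^2 = 18^2 + 22^2 = 324 + 484 = 808  ✓
9) D = 22 ≠ 23, but A = 20 = 20 (second disjunct)  ✓
10) H + D = 43; 43 mod 5 = 3  ✓
11) E = 18 is in {16, 14, 18, 17}  ✓

No violations.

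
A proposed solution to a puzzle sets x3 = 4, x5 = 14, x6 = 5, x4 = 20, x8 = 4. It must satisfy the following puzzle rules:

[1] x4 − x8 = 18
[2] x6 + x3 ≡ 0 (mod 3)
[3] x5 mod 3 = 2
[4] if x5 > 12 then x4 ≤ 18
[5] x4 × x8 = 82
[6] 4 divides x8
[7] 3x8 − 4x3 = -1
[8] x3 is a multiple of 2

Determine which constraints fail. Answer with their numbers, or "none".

[1] x4 − x8 = 20 − 4 = 16, not 18  ✗
[2] x6 + x3 = 9; 9 mod 3 = 0  ✓
[3] 14 mod 3 = 2  ✓
[4] x5 = 14 > 12, so we need x4 ≤ 18; but x4 = 20 > 18  ✗
[5] x4 × x8 = 20 × 4 = 80, not 82  ✗
[6] 4 / 4 = 1, so 4 divides 4  ✓
[7] 3x8 − 4x3 = 3(4) − 4(4) = -4, not -1  ✗
[8] 4 / 2 = 2, so 2 divides 4  ✓

The assignment fails constraints 1, 4, 5, and 7.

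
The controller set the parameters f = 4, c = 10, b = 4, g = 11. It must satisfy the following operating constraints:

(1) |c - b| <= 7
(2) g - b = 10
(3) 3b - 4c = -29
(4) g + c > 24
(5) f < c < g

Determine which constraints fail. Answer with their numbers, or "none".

No — constraints 2, 3, and 4 are not satisfied.

(1) |10 - 4| = 6; 6 ≤ 7 — OK.
(2) g - b = 11 - 4 = 7, not 10 — violated.
(3) 3b - 4c = 3(4) - 4(10) = -28, not -29 — violated.
(4) g + c = 11 + 10 = 21; 21 ≤ 24, bound 24 not met — violated.
(5) values 4 < 10 < 11 — OK.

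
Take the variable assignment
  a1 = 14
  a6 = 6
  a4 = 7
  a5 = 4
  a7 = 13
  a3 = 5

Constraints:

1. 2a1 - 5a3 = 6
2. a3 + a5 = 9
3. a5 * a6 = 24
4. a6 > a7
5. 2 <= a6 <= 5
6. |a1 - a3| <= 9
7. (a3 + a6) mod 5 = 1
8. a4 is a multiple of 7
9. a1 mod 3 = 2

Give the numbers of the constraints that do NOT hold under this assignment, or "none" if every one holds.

1. 2a1 - 5a3 = 2(14) - 5(5) = 3, not 6  fails
2. a3 + a5 = 5 + 4 = 9  holds
3. a5 * a6 = 4 * 6 = 24  holds
4. a6 = 6, a7 = 13; 6 ≤ 13 (want >)  fails
5. a6 = 6 is outside [2, 5]  fails
6. |14 - 5| = 9; 9 ≤ 9  holds
7. a3 + a6 = 11; 11 mod 5 = 1  holds
8. 7 / 7 = 1, so 7 divides 7  holds
9. 14 mod 3 = 2  holds

Violated: 1, 4, and 5.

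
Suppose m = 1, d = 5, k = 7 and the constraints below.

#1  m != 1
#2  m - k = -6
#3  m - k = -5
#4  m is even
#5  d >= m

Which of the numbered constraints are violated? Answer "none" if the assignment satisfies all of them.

The assignment fails constraints 1, 3, and 4.

#1 m = 1, but 1 is required to differ  fails
#2 m - k = 1 - 7 = -6  holds
#3 m - k = 1 - 7 = -6, not -5  fails
#4 m = 1 is odd  fails
#5 d = 5, m = 1; 5 ≥ 1  holds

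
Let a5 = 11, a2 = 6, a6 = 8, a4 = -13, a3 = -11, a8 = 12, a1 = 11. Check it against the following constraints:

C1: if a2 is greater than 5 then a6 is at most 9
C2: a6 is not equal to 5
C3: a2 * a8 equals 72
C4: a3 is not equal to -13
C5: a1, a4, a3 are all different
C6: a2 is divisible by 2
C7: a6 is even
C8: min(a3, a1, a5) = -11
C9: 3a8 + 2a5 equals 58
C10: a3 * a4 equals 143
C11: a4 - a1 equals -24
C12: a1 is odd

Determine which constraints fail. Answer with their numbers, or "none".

C1: a2 = 6 > 5, so we need a6 ≤ 9; a6 = 8 ≤ 9 — satisfied.
C2: a6 = 8, and 8 ≠ 5 — satisfied.
C3: a2 * a8 = 6 * 12 = 72 — satisfied.
C4: a3 = -11, and -11 ≠ -13 — satisfied.
C5: values 11, -13, -11 are pairwise distinct — satisfied.
C6: 6 / 2 = 3, so 2 divides 6 — satisfied.
C7: a6 = 8 is even — satisfied.
C8: min(-11, 11, 11) = -11 — satisfied.
C9: 3a8 + 2a5 = 3(12) + 2(11) = 58 — satisfied.
C10: a3 * a4 = -11 * (-13) = 143 — satisfied.
C11: a4 - a1 = -13 - 11 = -24 — satisfied.
C12: a1 = 11 is odd — satisfied.

Yes — all constraints hold.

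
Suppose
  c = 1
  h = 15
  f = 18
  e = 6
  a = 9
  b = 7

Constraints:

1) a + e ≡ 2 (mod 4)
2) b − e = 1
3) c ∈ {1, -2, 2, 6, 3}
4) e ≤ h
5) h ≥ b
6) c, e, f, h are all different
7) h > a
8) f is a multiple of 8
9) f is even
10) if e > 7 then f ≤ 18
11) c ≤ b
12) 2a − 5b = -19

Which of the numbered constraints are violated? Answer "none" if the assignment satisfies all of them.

1) a + e = 15; 15 mod 4 = 3, not 2 — violated.
2) b − e = 7 − 6 = 1 — OK.
3) c = 1 is in {1, -2, 2, 6, 3} — OK.
4) e = 6, h = 15; 6 ≤ 15 — OK.
5) h = 15, b = 7; 15 ≥ 7 — OK.
6) values 1, 6, 18, 15 are pairwise distinct — OK.
7) h = 15, a = 9; 15 > 9 — OK.
8) 18 = 8×2 + 2, so 8 does not divide 18 — violated.
9) f = 18 is even — OK.
10) e = 6, not > 7; antecedent false, conditional vacuously true — OK.
11) c = 1, b = 7; 1 ≤ 7 — OK.
12) 2a − 5b = 2(9) − 5(7) = -17, not -19 — violated.

No — constraints 1, 8, 12 are not satisfied.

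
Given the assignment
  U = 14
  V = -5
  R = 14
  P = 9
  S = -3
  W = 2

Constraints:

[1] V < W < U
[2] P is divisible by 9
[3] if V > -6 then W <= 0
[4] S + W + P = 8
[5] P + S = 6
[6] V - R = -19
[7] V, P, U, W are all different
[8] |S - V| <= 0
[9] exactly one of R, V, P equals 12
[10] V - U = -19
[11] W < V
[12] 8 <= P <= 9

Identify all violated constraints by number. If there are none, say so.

No — constraints 3, 8, 9, 11 are not satisfied.

[1] values -5 < 2 < 14 — satisfied.
[2] 9 / 9 = 1, so 9 divides 9 — satisfied.
[3] V = -5 > -6, so we need W ≤ 0; but W = 2 > 0 — violated.
[4] S + W + P = -3 + 2 + 9 = 8 — satisfied.
[5] P + S = 9 + (-3) = 6 — satisfied.
[6] V - R = -5 - 14 = -19 — satisfied.
[7] values -5, 9, 14, 2 are pairwise distinct — satisfied.
[8] |-3 - (-5)| = 2; 2 > 0, exceeds bound 0 — violated.
[9] R=14, V=-5, P=9; 0 of them equal 12, not exactly one — violated.
[10] V - U = -5 - 14 = -19 — satisfied.
[11] W = 2, V = -5; 2 ≥ -5 (want <) — violated.
[12] P = 9 lies in [8, 9] — satisfied.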